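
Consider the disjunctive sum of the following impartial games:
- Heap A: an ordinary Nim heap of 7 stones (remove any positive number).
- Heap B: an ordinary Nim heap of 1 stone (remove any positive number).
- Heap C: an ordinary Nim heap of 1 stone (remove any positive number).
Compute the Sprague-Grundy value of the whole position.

Heap A is a plain Nim heap of size 7, so its Grundy value is 7.
Heap B is a plain Nim heap of size 1, so its Grundy value is 1.
Heap C is a plain Nim heap of size 1, so its Grundy value is 1.
The value of a disjunctive sum is the nim-sum of the parts.
Combined value = 7 ⊕ 1 ⊕ 1 = 7.

7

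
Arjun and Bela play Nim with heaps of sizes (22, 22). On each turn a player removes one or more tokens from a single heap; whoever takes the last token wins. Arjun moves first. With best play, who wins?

Bela wins

Write each in binary and XOR column by column:
  10110  (22)
  10110  (22)
  -----
  00000  (0)
The nim-sum is 0, so this is a P-position: the player to move is in a losing position under optimal play; Arjun is about to move from it and so loses — Bela wins.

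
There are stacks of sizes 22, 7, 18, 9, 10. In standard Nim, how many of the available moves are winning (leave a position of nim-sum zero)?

0

Compute the nim-sum pairwise:
22 ^ 7 = 17
17 ^ 18 = 3
3 ^ 9 = 10
10 ^ 10 = 0
The nim-sum is already 0, so every move leaves a nonzero nim-sum — there are no winning moves.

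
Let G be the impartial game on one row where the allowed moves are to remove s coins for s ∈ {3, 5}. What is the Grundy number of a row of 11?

1

Build the Grundy sequence with g(k) = mex{g(k−s) : s ∈ {3, 5}, s ≤ k}:
k:     0  1  2  3  4  5  6  7  8  9 10 11
g(k):  0  0  0  1  1  1  2  2  0  0  0  1
So g(11) = 1.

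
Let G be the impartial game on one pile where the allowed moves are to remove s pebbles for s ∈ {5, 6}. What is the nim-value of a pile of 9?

1

Build the Grundy sequence with g(k) = mex{g(k−s) : s ∈ {5, 6}, s ≤ k}:
g(0) = mex{} = 0
g(1) = mex{} = 0
g(2) = mex{} = 0
g(3) = mex{} = 0
g(4) = mex{} = 0
g(5) = mex{0} = 1
g(6) = mex{0} = 1
g(7) = mex{0} = 1
g(8) = mex{0} = 1
g(9) = mex{0} = 1
So g(9) = 1.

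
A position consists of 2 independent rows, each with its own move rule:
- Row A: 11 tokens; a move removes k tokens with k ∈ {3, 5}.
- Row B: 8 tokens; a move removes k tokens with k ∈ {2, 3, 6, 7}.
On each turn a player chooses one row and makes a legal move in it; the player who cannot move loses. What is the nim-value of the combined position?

3

Grundy values for row A (subtraction set {3, 5}):
k:     0  1  2  3  4  5  6  7  8  9 10 11
g(k):  0  0  0  1  1  1  2  2  0  0  0  1
So g(11) = 1.
Build the Grundy sequence for row B with g(k) = mex{g(k−s) : s ∈ {2, 3, 6, 7}, s ≤ k}:
k:     0  1  2  3  4  5  6  7  8
g(k):  0  0  1  1  2  0  3  1  2
So g(8) = 2.
The value of a disjunctive sum is the nim-sum of the parts.
Combined value = 1 XOR 2 = 3.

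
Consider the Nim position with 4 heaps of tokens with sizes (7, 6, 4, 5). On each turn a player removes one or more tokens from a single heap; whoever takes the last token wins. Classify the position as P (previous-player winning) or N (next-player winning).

P-position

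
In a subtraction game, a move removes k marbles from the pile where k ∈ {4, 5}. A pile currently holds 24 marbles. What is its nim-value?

1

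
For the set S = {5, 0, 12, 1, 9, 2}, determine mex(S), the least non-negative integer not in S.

The values 0, 1, 2 are all present; 3 is the first non-negative integer missing from the set.

3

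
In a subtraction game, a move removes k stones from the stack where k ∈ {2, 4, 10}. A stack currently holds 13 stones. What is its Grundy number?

Grundy values for subtraction set {2, 4, 10}:
g(0) = mex{} = 0
g(1) = mex{} = 0
g(2) = mex{0} = 1
g(3) = mex{0} = 1
g(4) = mex{0,1} = 2
g(5) = mex{0,1} = 2
g(6) = mex{1,2} = 0
g(7) = mex{1,2} = 0
g(8) = mex{0,2} = 1
g(9) = mex{0,2} = 1
g(10) = mex{0,1} = 2
g(11) = mex{0,1} = 2
g(12) = mex{1,2} = 0
g(13) = mex{1,2} = 0
So g(13) = 0.

0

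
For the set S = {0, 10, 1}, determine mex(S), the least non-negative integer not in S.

The values 0, 1 are all present; 2 is the first non-negative integer missing from the set.

2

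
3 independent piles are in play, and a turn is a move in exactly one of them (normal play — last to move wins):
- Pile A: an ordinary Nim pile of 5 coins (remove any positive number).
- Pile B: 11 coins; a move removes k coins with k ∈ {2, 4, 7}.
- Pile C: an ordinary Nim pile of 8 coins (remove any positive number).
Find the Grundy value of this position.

12

Pile A is a plain Nim pile of size 5, so its Grundy value is 5.
For pile B, compute g(0), g(1), … with moves {2, 4, 7}:
k:     0  1  2  3  4  5  6  7  8  9 10 11
g(k):  0  0  1  1  2  2  0  3  1  0  2  1
So g(11) = 1.
Pile C is a plain Nim pile of size 8, so its Grundy value is 8.
The value of a disjunctive sum is the nim-sum of the parts.
Combined value = 5 XOR 1 XOR 8 = 12.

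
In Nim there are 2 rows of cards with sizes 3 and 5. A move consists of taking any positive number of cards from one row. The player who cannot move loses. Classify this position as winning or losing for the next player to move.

Winning position

Compute the nim-sum pairwise:
3 XOR 5 = 6
The nim-sum is 6 ≠ 0, so this is an N-position: the player to move can win.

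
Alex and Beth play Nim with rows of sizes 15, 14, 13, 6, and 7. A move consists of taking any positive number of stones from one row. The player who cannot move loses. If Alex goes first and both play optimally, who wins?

Bitwise XOR of the heap sizes:
  1111  (15)
  1110  (14)
  1101  (13)
  0110  (6)
  0111  (7)
  ----
  1101  (13)
The nim-sum is 13 ≠ 0, so this is an N-position: the player to move can win; Alex has a winning move.

Alex wins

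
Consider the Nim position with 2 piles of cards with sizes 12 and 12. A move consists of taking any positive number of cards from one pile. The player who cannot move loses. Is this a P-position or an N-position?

P-position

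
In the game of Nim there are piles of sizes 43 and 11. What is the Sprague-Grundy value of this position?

Compute the nim-sum pairwise:
43 XOR 11 = 32

32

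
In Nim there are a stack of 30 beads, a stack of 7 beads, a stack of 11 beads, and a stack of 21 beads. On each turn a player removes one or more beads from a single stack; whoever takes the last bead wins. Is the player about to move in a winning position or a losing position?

Compute the nim-sum pairwise:
30 ^ 7 = 25
25 ^ 11 = 18
18 ^ 21 = 7
The nim-sum is 7 ≠ 0, so this is an N-position: the player to move can win.

Winning position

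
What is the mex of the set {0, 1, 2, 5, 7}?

The values 0, 1, 2 are all present; 3 is the first non-negative integer missing from the set.

3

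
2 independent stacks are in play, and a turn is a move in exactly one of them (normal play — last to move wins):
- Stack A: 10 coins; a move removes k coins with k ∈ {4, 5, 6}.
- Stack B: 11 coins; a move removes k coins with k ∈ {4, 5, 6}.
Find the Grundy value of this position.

Grundy values for stack A (subtraction set {4, 5, 6}):
k:     0  1  2  3  4  5  6  7  8  9 10
g(k):  0  0  0  0  1  1  1  1  2  2  0
So g(10) = 0.
Build the Grundy sequence for stack B with g(k) = mex{g(k−s) : s ∈ {4, 5, 6}, s ≤ k}:
k:     0  1  2  3  4  5  6  7  8  9 10 11
g(k):  0  0  0  0  1  1  1  1  2  2  0  0
So g(11) = 0.
By the Sprague-Grundy theorem, the Grundy value of a sum of independent games is the XOR of the component values.
Combined value = 0 XOR 0 = 0.

0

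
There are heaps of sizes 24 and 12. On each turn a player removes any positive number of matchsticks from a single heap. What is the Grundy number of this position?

20

Nim-sum: 24 ^ 12 = 20.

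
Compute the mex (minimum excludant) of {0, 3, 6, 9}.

1

0 is in the set but 1 is not, so the mex is 1.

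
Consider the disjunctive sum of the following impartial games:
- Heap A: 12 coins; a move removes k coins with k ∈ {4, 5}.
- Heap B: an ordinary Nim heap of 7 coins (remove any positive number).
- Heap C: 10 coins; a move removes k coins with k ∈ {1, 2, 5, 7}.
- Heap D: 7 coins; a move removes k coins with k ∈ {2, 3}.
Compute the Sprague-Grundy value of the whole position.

Build the Grundy sequence for heap A with g(k) = mex{g(k−s) : s ∈ {4, 5}, s ≤ k}:
g(0) = mex{} = 0
g(1) = mex{} = 0
g(2) = mex{} = 0
g(3) = mex{} = 0
g(4) = mex{0} = 1
g(5) = mex{0} = 1
g(6) = mex{0} = 1
g(7) = mex{0} = 1
g(8) = mex{0,1} = 2
g(9) = mex{1} = 0
g(10) = mex{1} = 0
g(11) = mex{1} = 0
g(12) = mex{1,2} = 0
So g(12) = 0.
Heap B is a plain Nim heap of size 7, so its Grundy value is 7.
Grundy values for heap C (subtraction set {1, 2, 5, 7}):
g(0) = mex{} = 0
g(1) = mex{0} = 1
g(2) = mex{0,1} = 2
g(3) = mex{1,2} = 0
g(4) = mex{0,2} = 1
g(5) = mex{0,1} = 2
g(6) = mex{1,2} = 0
g(7) = mex{0,2} = 1
g(8) = mex{0,1} = 2
g(9) = mex{1,2} = 0
g(10) = mex{0,2} = 1
So g(10) = 1.
Grundy values for heap D (subtraction set {2, 3}):
g(0) = mex{} = 0
g(1) = mex{} = 0
g(2) = mex{0} = 1
g(3) = mex{0} = 1
g(4) = mex{0,1} = 2
g(5) = mex{1} = 0
g(6) = mex{1,2} = 0
g(7) = mex{0,2} = 1
So g(7) = 1.
By the Sprague-Grundy theorem, the Grundy value of a sum of independent games is the XOR of the component values.
Combined value = 0 XOR 7 XOR 1 XOR 1 = 7.

7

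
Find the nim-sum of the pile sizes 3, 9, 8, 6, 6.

Write each in binary and XOR column by column:
  0011  (3)
  1001  (9)
  1000  (8)
  0110  (6)
  0110  (6)
  ----
  0010  (2)

2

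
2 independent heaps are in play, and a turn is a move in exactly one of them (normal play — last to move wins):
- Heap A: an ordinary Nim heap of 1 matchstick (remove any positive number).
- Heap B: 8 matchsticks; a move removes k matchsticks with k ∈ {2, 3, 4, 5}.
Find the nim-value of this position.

Heap A is a plain Nim heap of size 1, so its Grundy value is 1.
Build the Grundy sequence for heap B with g(k) = mex{g(k−s) : s ∈ {2, 3, 4, 5}, s ≤ k}:
g(0) = mex{} = 0
g(1) = mex{} = 0
g(2) = mex{0} = 1
g(3) = mex{0} = 1
g(4) = mex{0,1} = 2
g(5) = mex{0,1} = 2
g(6) = mex{0,1,2} = 3
g(7) = mex{1,2} = 0
g(8) = mex{1,2,3} = 0
So g(8) = 0.
By the Sprague-Grundy theorem, the Grundy value of a sum of independent games is the XOR of the component values.
Combined value = 1 ⊕ 0 = 1.

1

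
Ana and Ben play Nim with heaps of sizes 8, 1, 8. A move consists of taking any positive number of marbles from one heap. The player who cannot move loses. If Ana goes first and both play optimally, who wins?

Ana wins

Compute the nim-sum pairwise:
8 XOR 1 = 9
9 XOR 8 = 1
The nim-sum is 1 ≠ 0, so this is an N-position: the player to move can win; Ana has a winning move.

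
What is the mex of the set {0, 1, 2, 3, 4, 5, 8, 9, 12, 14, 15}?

The values 0, 1, 2, 3, 4, 5 are all present; 6 is the first non-negative integer missing from the set.

6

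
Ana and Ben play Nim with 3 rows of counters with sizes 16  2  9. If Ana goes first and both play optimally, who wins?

Ana wins

Nim-sum: 16 ^ 2 ^ 9 = 27.
The nim-sum is 27 ≠ 0, so this is an N-position: the player to move can win; Ana has a winning move.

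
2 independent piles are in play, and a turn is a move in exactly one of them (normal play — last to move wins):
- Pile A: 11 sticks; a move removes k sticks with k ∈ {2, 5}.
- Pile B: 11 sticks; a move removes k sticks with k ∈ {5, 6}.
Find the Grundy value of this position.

0

Build the Grundy sequence for pile A with g(k) = mex{g(k−s) : s ∈ {2, 5}, s ≤ k}:
g(0) = mex{} = 0
g(1) = mex{} = 0
g(2) = mex{0} = 1
g(3) = mex{0} = 1
g(4) = mex{1} = 0
g(5) = mex{0,1} = 2
g(6) = mex{0} = 1
g(7) = mex{1,2} = 0
g(8) = mex{1} = 0
g(9) = mex{0} = 1
g(10) = mex{0,2} = 1
g(11) = mex{1} = 0
So g(11) = 0.
Grundy values for pile B (subtraction set {5, 6}):
k:     0  1  2  3  4  5  6  7  8  9 10 11
g(k):  0  0  0  0  0  1  1  1  1  1  2  0
So g(11) = 0.
By the Sprague-Grundy theorem, the Grundy value of a sum of independent games is the XOR of the component values.
Combined value = 0 ⊕ 0 = 0.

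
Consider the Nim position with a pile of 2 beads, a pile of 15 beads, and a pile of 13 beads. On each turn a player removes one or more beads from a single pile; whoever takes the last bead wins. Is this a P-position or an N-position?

P-position

Write each in binary and XOR column by column:
  0010  (2)
  1111  (15)
  1101  (13)
  ----
  0000  (0)
The nim-sum is 0, so this is a P-position: the player to move is in a losing position under optimal play.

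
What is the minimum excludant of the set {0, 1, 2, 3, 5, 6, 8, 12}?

4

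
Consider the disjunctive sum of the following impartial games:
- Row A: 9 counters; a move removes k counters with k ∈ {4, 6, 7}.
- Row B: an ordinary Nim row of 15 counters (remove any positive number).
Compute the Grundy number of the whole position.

Grundy values for row A (subtraction set {4, 6, 7}):
k:     0  1  2  3  4  5  6  7  8  9
g(k):  0  0  0  0  1  1  1  1  2  2
So g(9) = 2.
Row B is a plain Nim row of size 15, so its Grundy value is 15.
By the Sprague-Grundy theorem, the Grundy value of a sum of independent games is the XOR of the component values.
Combined value = 2 XOR 15 = 13.

13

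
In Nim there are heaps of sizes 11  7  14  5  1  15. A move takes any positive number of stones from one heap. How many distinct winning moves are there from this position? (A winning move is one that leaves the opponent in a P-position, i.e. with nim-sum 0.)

In binary:
  1011  (11)
  0111  (7)
  1110  (14)
  0101  (5)
  0001  (1)
  1111  (15)
  ----
  1001  (9)
The overall nim-sum is X = 9. A heap of size p has a winning move iff p XOR X < p (reduce it to p XOR X).
  11: 11 XOR 9 = 2 < 11 — winning move (to 2).
  7: 7 XOR 9 = 14 ≥ 7 — no move.
  14: 14 XOR 9 = 7 < 14 — winning move (to 7).
  5: 5 XOR 9 = 12 ≥ 5 — no move.
  1: 1 XOR 9 = 8 ≥ 1 — no move.
  15: 15 XOR 9 = 6 < 15 — winning move (to 6).
That gives 3 winning moves.

3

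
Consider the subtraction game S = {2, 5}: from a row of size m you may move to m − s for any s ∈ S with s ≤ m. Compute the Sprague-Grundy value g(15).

Build the Grundy sequence with g(k) = mex{g(k−s) : s ∈ {2, 5}, s ≤ k}:
k:     0  1  2  3  4  5  6  7  8  9 10 11 12 13 14 15
g(k):  0  0  1  1  0  2  1  0  0  1  1  0  2  1  0  0
So g(15) = 0.

0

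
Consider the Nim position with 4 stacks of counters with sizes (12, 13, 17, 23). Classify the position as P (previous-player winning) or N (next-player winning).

N-position

Compute the nim-sum pairwise:
12 XOR 13 = 1
1 XOR 17 = 16
16 XOR 23 = 7
The nim-sum is 7 ≠ 0, so this is an N-position: the player to move can win.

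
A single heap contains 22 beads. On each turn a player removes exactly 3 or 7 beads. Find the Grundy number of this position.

Build the Grundy sequence with g(k) = mex{g(k−s) : s ∈ {3, 7}, s ≤ k}:
k:     0  1  2  3  4  5  6  7  8  9 10 11 12 13 14 15 16 17 18 19 20 21 22
g(k):  0  0  0  1  1  1  0  2  2  1  0  0  0  1  1  1  0  2  2  1  0  0  0
So g(22) = 0.

0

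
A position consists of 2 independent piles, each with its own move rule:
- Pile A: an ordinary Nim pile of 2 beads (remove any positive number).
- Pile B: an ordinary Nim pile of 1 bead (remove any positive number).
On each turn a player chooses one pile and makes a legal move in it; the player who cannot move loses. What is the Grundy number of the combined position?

Pile A is a plain Nim pile of size 2, so its Grundy value is 2.
Pile B is a plain Nim pile of size 1, so its Grundy value is 1.
The value of a disjunctive sum is the nim-sum of the parts.
Combined value = 2 XOR 1 = 3.

3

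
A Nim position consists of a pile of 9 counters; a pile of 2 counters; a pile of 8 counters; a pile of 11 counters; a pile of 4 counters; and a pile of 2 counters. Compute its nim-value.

14

Bitwise XOR of the heap sizes:
  1001  (9)
  0010  (2)
  1000  (8)
  1011  (11)
  0100  (4)
  0010  (2)
  ----
  1110  (14)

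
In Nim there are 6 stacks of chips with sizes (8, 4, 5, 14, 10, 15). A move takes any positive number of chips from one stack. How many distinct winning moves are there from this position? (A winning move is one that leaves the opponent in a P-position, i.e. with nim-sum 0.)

3

Nim-sum: 8 ⊕ 4 ⊕ 5 ⊕ 14 ⊕ 10 ⊕ 15 = 2.
The overall nim-sum is X = 2. A stack of size p has a winning move iff p XOR X < p (reduce it to p XOR X).
  8: 8 XOR 2 = 10 ≥ 8 — no move.
  4: 4 XOR 2 = 6 ≥ 4 — no move.
  5: 5 XOR 2 = 7 ≥ 5 — no move.
  14: 14 XOR 2 = 12 < 14 — winning move (to 12).
  10: 10 XOR 2 = 8 < 10 — winning move (to 8).
  15: 15 XOR 2 = 13 < 15 — winning move (to 13).
That gives 3 winning moves.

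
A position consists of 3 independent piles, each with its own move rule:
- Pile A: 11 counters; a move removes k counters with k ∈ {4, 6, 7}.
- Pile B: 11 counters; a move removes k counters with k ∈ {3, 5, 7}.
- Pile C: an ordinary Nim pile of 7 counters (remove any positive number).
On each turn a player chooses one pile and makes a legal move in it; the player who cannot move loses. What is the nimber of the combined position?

7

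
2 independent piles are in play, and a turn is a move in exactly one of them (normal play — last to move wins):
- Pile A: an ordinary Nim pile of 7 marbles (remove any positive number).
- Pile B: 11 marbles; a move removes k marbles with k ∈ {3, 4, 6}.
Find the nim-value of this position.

7

Pile A is a plain Nim pile of size 7, so its Grundy value is 7.
Build the Grundy sequence for pile B with g(k) = mex{g(k−s) : s ∈ {3, 4, 6}, s ≤ k}:
g(0) = mex{} = 0
g(1) = mex{} = 0
g(2) = mex{} = 0
g(3) = mex{0} = 1
g(4) = mex{0} = 1
g(5) = mex{0} = 1
g(6) = mex{0,1} = 2
g(7) = mex{0,1} = 2
g(8) = mex{0,1} = 2
g(9) = mex{1,2} = 0
g(10) = mex{1,2} = 0
g(11) = mex{1,2} = 0
So g(11) = 0.
The value of a disjunctive sum is the nim-sum of the parts.
Combined value = 7 XOR 0 = 7.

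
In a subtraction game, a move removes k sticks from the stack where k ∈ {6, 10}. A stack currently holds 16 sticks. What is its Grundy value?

0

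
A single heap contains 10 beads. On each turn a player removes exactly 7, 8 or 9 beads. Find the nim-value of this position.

1

Grundy values for subtraction set {7, 8, 9}:
k:     0  1  2  3  4  5  6  7  8  9 10
g(k):  0  0  0  0  0  0  0  1  1  1  1
So g(10) = 1.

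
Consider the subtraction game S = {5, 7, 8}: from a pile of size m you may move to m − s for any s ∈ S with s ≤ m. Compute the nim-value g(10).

Compute g(0), g(1), … for moves {5, 7, 8}:
g(0) = mex{} = 0
g(1) = mex{} = 0
g(2) = mex{} = 0
g(3) = mex{} = 0
g(4) = mex{} = 0
g(5) = mex{0} = 1
g(6) = mex{0} = 1
g(7) = mex{0} = 1
g(8) = mex{0} = 1
g(9) = mex{0} = 1
g(10) = mex{0,1} = 2
So g(10) = 2.

2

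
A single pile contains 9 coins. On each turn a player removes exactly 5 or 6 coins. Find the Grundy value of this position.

1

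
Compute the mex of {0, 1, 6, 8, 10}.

The values 0, 1 are all present; 2 is the first non-negative integer missing from the set.

2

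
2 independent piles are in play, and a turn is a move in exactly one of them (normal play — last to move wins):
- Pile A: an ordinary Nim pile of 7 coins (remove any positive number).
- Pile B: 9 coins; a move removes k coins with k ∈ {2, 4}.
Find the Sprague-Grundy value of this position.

Pile A is a plain Nim pile of size 7, so its Grundy value is 7.
For pile B, compute g(0), g(1), … with moves {2, 4}:
k:     0  1  2  3  4  5  6  7  8  9
g(k):  0  0  1  1  2  2  0  0  1  1
So g(9) = 1.
The value of a disjunctive sum is the nim-sum of the parts.
Combined value = 7 XOR 1 = 6.

6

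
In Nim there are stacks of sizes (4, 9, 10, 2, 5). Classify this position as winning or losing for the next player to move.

Losing position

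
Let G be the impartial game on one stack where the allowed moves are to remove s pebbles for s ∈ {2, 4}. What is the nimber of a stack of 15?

Grundy values for subtraction set {2, 4}:
k:     0  1  2  3  4  5  6  7  8  9 10 11 12 13 14 15
g(k):  0  0  1  1  2  2  0  0  1  1  2  2  0  0  1  1
So g(15) = 1.

1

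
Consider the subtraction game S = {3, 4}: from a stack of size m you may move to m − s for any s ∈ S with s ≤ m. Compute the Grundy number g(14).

Build the Grundy sequence with g(k) = mex{g(k−s) : s ∈ {3, 4}, s ≤ k}:
k:     0  1  2  3  4  5  6  7  8  9 10 11 12 13 14
g(k):  0  0  0  1  1  1  2  0  0  0  1  1  1  2  0
So g(14) = 0.

0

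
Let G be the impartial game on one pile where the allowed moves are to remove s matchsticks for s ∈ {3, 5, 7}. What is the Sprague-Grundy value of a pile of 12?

0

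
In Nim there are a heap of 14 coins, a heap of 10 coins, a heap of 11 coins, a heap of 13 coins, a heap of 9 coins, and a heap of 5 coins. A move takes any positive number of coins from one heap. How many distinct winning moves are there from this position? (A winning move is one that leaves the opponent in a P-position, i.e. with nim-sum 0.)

5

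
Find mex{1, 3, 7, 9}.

0

0 is not in the set, so the mex is 0.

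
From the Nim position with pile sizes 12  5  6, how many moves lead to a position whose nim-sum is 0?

1

Compute the nim-sum pairwise:
12 ⊕ 5 = 9
9 ⊕ 6 = 15
The overall nim-sum is X = 15. A pile of size p has a winning move iff p XOR X < p (reduce it to p XOR X).
  12: 12 XOR 15 = 3 < 12 — winning move (to 3).
  5: 5 XOR 15 = 10 ≥ 5 — no move.
  6: 6 XOR 15 = 9 ≥ 6 — no move.
That gives 1 winning move.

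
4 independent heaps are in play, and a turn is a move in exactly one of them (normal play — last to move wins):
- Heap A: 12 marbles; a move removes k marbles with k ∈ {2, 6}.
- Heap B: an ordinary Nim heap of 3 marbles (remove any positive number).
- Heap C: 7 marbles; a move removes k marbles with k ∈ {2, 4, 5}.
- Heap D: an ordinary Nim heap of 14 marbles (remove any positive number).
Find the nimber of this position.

13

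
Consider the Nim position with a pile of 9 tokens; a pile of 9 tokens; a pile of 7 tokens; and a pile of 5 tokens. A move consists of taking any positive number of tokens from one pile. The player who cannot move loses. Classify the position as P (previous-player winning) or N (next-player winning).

Nim-sum: 9 XOR 9 XOR 7 XOR 5 = 2.
The nim-sum is 2 ≠ 0, so this is an N-position: the player to move can win.

N-position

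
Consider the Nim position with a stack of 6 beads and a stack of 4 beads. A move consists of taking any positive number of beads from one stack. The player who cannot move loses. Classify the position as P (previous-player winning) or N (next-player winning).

N-position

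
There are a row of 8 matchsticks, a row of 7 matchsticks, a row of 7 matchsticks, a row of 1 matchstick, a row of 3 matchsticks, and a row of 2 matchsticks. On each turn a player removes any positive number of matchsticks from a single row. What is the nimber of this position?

Write each in binary and XOR column by column:
  1000  (8)
  0111  (7)
  0111  (7)
  0001  (1)
  0011  (3)
  0010  (2)
  ----
  1000  (8)

8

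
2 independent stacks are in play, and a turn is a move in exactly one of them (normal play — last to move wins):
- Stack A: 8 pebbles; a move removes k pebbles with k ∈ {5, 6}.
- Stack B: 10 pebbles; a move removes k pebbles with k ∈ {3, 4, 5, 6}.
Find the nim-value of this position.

1

Build the Grundy sequence for stack A with g(k) = mex{g(k−s) : s ∈ {5, 6}, s ≤ k}:
k:     0  1  2  3  4  5  6  7  8
g(k):  0  0  0  0  0  1  1  1  1
So g(8) = 1.
Build the Grundy sequence for stack B with g(k) = mex{g(k−s) : s ∈ {3, 4, 5, 6}, s ≤ k}:
g(0) = mex{} = 0
g(1) = mex{} = 0
g(2) = mex{} = 0
g(3) = mex{0} = 1
g(4) = mex{0} = 1
g(5) = mex{0} = 1
g(6) = mex{0,1} = 2
g(7) = mex{0,1} = 2
g(8) = mex{0,1} = 2
g(9) = mex{1,2} = 0
g(10) = mex{1,2} = 0
So g(10) = 0.
The value of a disjunctive sum is the nim-sum of the parts.
Combined value = 1 ⊕ 0 = 1.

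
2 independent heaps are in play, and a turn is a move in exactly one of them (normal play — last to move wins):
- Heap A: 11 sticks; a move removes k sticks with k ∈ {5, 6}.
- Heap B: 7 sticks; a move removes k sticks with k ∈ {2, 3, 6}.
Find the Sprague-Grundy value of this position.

1

Build the Grundy sequence for heap A with g(k) = mex{g(k−s) : s ∈ {5, 6}, s ≤ k}:
g(0) = mex{} = 0
g(1) = mex{} = 0
g(2) = mex{} = 0
g(3) = mex{} = 0
g(4) = mex{} = 0
g(5) = mex{0} = 1
g(6) = mex{0} = 1
g(7) = mex{0} = 1
g(8) = mex{0} = 1
g(9) = mex{0} = 1
g(10) = mex{0,1} = 2
g(11) = mex{1} = 0
So g(11) = 0.
Build the Grundy sequence for heap B with g(k) = mex{g(k−s) : s ∈ {2, 3, 6}, s ≤ k}:
k:     0  1  2  3  4  5  6  7
g(k):  0  0  1  1  2  0  3  1
So g(7) = 1.
The value of a disjunctive sum is the nim-sum of the parts.
Combined value = 0 ⊕ 1 = 1.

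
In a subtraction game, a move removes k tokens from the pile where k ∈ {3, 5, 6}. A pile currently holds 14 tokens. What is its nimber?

1

Compute g(0), g(1), … for moves {3, 5, 6}:
k:     0  1  2  3  4  5  6  7  8  9 10 11 12 13 14
g(k):  0  0  0  1  1  1  2  2  2  0  0  0  1  1  1
So g(14) = 1.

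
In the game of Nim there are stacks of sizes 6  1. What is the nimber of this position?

Write each in binary and XOR column by column:
  110  (6)
  001  (1)
  ---
  111  (7)

7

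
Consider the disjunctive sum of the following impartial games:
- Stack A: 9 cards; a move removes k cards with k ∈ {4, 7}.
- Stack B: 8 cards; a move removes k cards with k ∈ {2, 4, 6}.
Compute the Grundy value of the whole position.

Build the Grundy sequence for stack A with g(k) = mex{g(k−s) : s ∈ {4, 7}, s ≤ k}:
g(0) = mex{} = 0
g(1) = mex{} = 0
g(2) = mex{} = 0
g(3) = mex{} = 0
g(4) = mex{0} = 1
g(5) = mex{0} = 1
g(6) = mex{0} = 1
g(7) = mex{0} = 1
g(8) = mex{0,1} = 2
g(9) = mex{0,1} = 2
So g(9) = 2.
Build the Grundy sequence for stack B with g(k) = mex{g(k−s) : s ∈ {2, 4, 6}, s ≤ k}:
k:     0  1  2  3  4  5  6  7  8
g(k):  0  0  1  1  2  2  3  3  0
So g(8) = 0.
By the Sprague-Grundy theorem, the Grundy value of a sum of independent games is the XOR of the component values.
Combined value = 2 ⊕ 0 = 2.

2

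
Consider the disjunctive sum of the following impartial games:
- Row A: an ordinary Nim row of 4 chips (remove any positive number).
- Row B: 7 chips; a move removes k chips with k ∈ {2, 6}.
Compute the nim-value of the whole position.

5

Row A is a plain Nim row of size 4, so its Grundy value is 4.
For row B, compute g(0), g(1), … with moves {2, 6}:
g(0) = mex{} = 0
g(1) = mex{} = 0
g(2) = mex{0} = 1
g(3) = mex{0} = 1
g(4) = mex{1} = 0
g(5) = mex{1} = 0
g(6) = mex{0} = 1
g(7) = mex{0} = 1
So g(7) = 1.
The value of a disjunctive sum is the nim-sum of the parts.
Combined value = 4 ⊕ 1 = 5.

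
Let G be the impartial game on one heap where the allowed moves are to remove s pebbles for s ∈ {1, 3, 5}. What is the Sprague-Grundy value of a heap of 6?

0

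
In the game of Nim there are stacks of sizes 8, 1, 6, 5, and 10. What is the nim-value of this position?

0

Bitwise XOR of the heap sizes:
  1000  (8)
  0001  (1)
  0110  (6)
  0101  (5)
  1010  (10)
  ----
  0000  (0)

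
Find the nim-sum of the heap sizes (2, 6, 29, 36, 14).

51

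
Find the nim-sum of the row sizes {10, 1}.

11

Nim-sum: 10 XOR 1 = 11.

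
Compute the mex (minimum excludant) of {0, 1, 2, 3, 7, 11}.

4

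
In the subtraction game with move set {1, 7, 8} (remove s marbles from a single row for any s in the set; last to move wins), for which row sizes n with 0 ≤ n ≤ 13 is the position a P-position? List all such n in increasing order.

Build the Grundy sequence with g(k) = mex{g(k−s) : s ∈ {1, 7, 8}, s ≤ k}:
g(0) = mex{} = 0
g(1) = mex{0} = 1
g(2) = mex{1} = 0
g(3) = mex{0} = 1
g(4) = mex{1} = 0
g(5) = mex{0} = 1
g(6) = mex{1} = 0
g(7) = mex{0} = 1
g(8) = mex{0,1} = 2
g(9) = mex{0,1,2} = 3
g(10) = mex{0,1,3} = 2
g(11) = mex{0,1,2} = 3
g(12) = mex{0,1,3} = 2
g(13) = mex{0,1,2} = 3
The P-positions (g = 0) in 0..13 are 0, 2, 4, 6.

0, 2, 4, 6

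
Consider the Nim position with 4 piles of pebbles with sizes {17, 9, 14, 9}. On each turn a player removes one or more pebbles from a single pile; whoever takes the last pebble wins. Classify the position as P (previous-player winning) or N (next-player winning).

In binary:
  10001  (17)
  01001  (9)
  01110  (14)
  01001  (9)
  -----
  11111  (31)
The nim-sum is 31 ≠ 0, so this is an N-position: the player to move can win.

N-position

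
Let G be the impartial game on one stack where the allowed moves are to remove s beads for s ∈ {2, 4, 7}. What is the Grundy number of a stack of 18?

0

Grundy values for subtraction set {2, 4, 7}:
k:     0  1  2  3  4  5  6  7  8  9 10 11 12 13 14 15 16 17 18
g(k):  0  0  1  1  2  2  0  3  1  0  2  1  0  2  1  0  2  1  0
So g(18) = 0.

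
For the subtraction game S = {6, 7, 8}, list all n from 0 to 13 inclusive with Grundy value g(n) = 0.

0, 1, 2, 3, 4, 5

Grundy values for subtraction set {6, 7, 8}:
g(0) = mex{} = 0
g(1) = mex{} = 0
g(2) = mex{} = 0
g(3) = mex{} = 0
g(4) = mex{} = 0
g(5) = mex{} = 0
g(6) = mex{0} = 1
g(7) = mex{0} = 1
g(8) = mex{0} = 1
g(9) = mex{0} = 1
g(10) = mex{0} = 1
g(11) = mex{0} = 1
g(12) = mex{0,1} = 2
g(13) = mex{0,1} = 2
The P-positions (g = 0) in 0..13 are 0, 1, 2, 3, 4, 5.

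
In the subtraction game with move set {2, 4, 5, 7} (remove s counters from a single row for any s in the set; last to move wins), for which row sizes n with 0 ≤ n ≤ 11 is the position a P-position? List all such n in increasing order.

0, 1, 9, 10

Compute g(0), g(1), … for moves {2, 4, 5, 7}:
g(0) = mex{} = 0
g(1) = mex{} = 0
g(2) = mex{0} = 1
g(3) = mex{0} = 1
g(4) = mex{0,1} = 2
g(5) = mex{0,1} = 2
g(6) = mex{0,1,2} = 3
g(7) = mex{0,1,2} = 3
g(8) = mex{0,1,2,3} = 4
g(9) = mex{1,2,3} = 0
g(10) = mex{1,2,3,4} = 0
g(11) = mex{0,2,3} = 1
The P-positions (g = 0) in 0..11 are 0, 1, 9, 10.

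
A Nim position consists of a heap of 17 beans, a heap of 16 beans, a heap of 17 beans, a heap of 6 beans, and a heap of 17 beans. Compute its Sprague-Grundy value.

7

Nim-sum: 17 ^ 16 ^ 17 ^ 6 ^ 17 = 7.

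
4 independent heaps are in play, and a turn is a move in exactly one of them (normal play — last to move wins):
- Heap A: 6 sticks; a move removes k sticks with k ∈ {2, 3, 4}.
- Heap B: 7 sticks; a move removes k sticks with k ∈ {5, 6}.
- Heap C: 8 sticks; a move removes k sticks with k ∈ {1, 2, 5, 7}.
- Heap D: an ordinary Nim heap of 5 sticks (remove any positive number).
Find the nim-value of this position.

6

Build the Grundy sequence for heap A with g(k) = mex{g(k−s) : s ∈ {2, 3, 4}, s ≤ k}:
k:     0  1  2  3  4  5  6
g(k):  0  0  1  1  2  2  0
So g(6) = 0.
Grundy values for heap B (subtraction set {5, 6}):
g(0) = mex{} = 0
g(1) = mex{} = 0
g(2) = mex{} = 0
g(3) = mex{} = 0
g(4) = mex{} = 0
g(5) = mex{0} = 1
g(6) = mex{0} = 1
g(7) = mex{0} = 1
So g(7) = 1.
For heap C, compute g(0), g(1), … with moves {1, 2, 5, 7}:
k:     0  1  2  3  4  5  6  7  8
g(k):  0  1  2  0  1  2  0  1  2
So g(8) = 2.
Heap D is a plain Nim heap of size 5, so its Grundy value is 5.
By the Sprague-Grundy theorem, the Grundy value of a sum of independent games is the XOR of the component values.
Combined value = 0 ⊕ 1 ⊕ 2 ⊕ 5 = 6.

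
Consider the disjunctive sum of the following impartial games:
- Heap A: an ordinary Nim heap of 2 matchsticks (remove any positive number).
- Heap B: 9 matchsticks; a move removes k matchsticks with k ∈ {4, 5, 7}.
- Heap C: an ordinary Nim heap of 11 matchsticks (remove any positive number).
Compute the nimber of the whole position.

11

Heap A is a plain Nim heap of size 2, so its Grundy value is 2.
Build the Grundy sequence for heap B with g(k) = mex{g(k−s) : s ∈ {4, 5, 7}, s ≤ k}:
k:     0  1  2  3  4  5  6  7  8  9
g(k):  0  0  0  0  1  1  1  1  2  2
So g(9) = 2.
Heap C is a plain Nim heap of size 11, so its Grundy value is 11.
By the Sprague-Grundy theorem, the Grundy value of a sum of independent games is the XOR of the component values.
Combined value = 2 XOR 2 XOR 11 = 11.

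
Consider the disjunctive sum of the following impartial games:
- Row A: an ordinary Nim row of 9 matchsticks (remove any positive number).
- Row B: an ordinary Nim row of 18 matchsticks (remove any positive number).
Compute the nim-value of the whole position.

27

Row A is a plain Nim row of size 9, so its Grundy value is 9.
Row B is a plain Nim row of size 18, so its Grundy value is 18.
The value of a disjunctive sum is the nim-sum of the parts.
Combined value = 9 ⊕ 18 = 27.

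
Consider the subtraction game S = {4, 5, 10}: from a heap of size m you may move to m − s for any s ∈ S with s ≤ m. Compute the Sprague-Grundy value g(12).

3

Compute g(0), g(1), … for moves {4, 5, 10}:
k:     0  1  2  3  4  5  6  7  8  9 10 11 12
g(k):  0  0  0  0  1  1  1  1  2  0  2  2  3
So g(12) = 3.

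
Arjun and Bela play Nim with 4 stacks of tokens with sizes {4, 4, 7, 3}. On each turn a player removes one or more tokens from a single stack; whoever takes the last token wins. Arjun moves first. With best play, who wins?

In binary:
  100  (4)
  100  (4)
  111  (7)
  011  (3)
  ---
  100  (4)
The nim-sum is 4 ≠ 0, so this is an N-position: the player to move can win; Arjun has a winning move.

Arjun wins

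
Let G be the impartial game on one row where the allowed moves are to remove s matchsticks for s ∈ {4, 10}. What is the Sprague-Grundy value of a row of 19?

1

Build the Grundy sequence with g(k) = mex{g(k−s) : s ∈ {4, 10}, s ≤ k}:
k:     0  1  2  3  4  5  6  7  8  9 10 11 12 13 14 15 16 17 18 19
g(k):  0  0  0  0  1  1  1  1  0  0  2  2  1  1  0  0  0  0  1  1
So g(19) = 1.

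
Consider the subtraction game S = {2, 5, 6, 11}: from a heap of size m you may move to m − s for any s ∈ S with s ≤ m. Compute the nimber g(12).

Grundy values for subtraction set {2, 5, 6, 11}:
g(0) = mex{} = 0
g(1) = mex{} = 0
g(2) = mex{0} = 1
g(3) = mex{0} = 1
g(4) = mex{1} = 0
g(5) = mex{0,1} = 2
g(6) = mex{0} = 1
g(7) = mex{0,1,2} = 3
g(8) = mex{1} = 0
g(9) = mex{0,1,3} = 2
g(10) = mex{0,2} = 1
g(11) = mex{0,1,2} = 3
g(12) = mex{0,1,3} = 2
So g(12) = 2.

2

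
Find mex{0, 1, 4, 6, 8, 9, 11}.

2

The values 0, 1 are all present; 2 is the first non-negative integer missing from the set.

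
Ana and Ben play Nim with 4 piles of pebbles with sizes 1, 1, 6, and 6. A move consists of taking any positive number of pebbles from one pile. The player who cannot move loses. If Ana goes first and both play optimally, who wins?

In binary:
  001  (1)
  001  (1)
  110  (6)
  110  (6)
  ---
  000  (0)
The nim-sum is 0, so this is a P-position: the player to move is in a losing position under optimal play; Ana is about to move from it and so loses — Ben wins.

Ben wins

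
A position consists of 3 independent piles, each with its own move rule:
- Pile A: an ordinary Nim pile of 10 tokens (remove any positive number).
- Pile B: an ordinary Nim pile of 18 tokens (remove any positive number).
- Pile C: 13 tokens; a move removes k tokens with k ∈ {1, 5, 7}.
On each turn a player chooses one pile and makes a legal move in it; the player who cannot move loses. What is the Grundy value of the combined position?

Pile A is a plain Nim pile of size 10, so its Grundy value is 10.
Pile B is a plain Nim pile of size 18, so its Grundy value is 18.
Grundy values for pile C (subtraction set {1, 5, 7}):
g(0) = mex{} = 0
g(1) = mex{0} = 1
g(2) = mex{1} = 0
g(3) = mex{0} = 1
g(4) = mex{1} = 0
g(5) = mex{0} = 1
g(6) = mex{1} = 0
g(7) = mex{0} = 1
g(8) = mex{1} = 0
g(9) = mex{0} = 1
g(10) = mex{1} = 0
g(11) = mex{0} = 1
g(12) = mex{1} = 0
g(13) = mex{0} = 1
So g(13) = 1.
By the Sprague-Grundy theorem, the Grundy value of a sum of independent games is the XOR of the component values.
Combined value = 10 ⊕ 18 ⊕ 1 = 25.

25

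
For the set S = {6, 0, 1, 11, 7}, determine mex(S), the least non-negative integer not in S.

2

The values 0, 1 are all present; 2 is the first non-negative integer missing from the set.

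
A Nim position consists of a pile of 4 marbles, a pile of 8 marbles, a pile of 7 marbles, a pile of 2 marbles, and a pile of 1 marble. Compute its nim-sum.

8

Compute the nim-sum pairwise:
4 ⊕ 8 = 12
12 ⊕ 7 = 11
11 ⊕ 2 = 9
9 ⊕ 1 = 8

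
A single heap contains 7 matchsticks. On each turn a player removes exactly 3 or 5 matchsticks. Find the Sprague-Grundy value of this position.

2

Compute g(0), g(1), … for moves {3, 5}:
k:     0  1  2  3  4  5  6  7
g(k):  0  0  0  1  1  1  2  2
So g(7) = 2.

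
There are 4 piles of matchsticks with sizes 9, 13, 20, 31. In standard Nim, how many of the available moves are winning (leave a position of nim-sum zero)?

Compute the nim-sum pairwise:
9 XOR 13 = 4
4 XOR 20 = 16
16 XOR 31 = 15
The overall nim-sum is X = 15. A pile of size p has a winning move iff p XOR X < p (reduce it to p XOR X).
  9: 9 XOR 15 = 6 < 9 — winning move (to 6).
  13: 13 XOR 15 = 2 < 13 — winning move (to 2).
  20: 20 XOR 15 = 27 ≥ 20 — no move.
  31: 31 XOR 15 = 16 < 31 — winning move (to 16).
That gives 3 winning moves.

3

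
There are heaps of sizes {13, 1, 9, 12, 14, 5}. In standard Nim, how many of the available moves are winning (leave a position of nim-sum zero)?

1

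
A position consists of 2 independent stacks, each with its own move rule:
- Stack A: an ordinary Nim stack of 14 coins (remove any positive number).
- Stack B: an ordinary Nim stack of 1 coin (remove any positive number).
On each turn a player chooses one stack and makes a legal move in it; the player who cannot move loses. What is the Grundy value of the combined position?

Stack A is a plain Nim stack of size 14, so its Grundy value is 14.
Stack B is a plain Nim stack of size 1, so its Grundy value is 1.
The value of a disjunctive sum is the nim-sum of the parts.
Combined value = 14 ⊕ 1 = 15.

15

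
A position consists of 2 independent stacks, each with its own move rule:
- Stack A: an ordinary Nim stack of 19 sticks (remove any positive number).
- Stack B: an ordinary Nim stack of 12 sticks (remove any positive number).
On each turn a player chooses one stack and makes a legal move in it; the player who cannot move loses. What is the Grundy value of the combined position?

31

Stack A is a plain Nim stack of size 19, so its Grundy value is 19.
Stack B is a plain Nim stack of size 12, so its Grundy value is 12.
The value of a disjunctive sum is the nim-sum of the parts.
Combined value = 19 ⊕ 12 = 31.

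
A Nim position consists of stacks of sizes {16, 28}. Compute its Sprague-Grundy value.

Write each in binary and XOR column by column:
  10000  (16)
  11100  (28)
  -----
  01100  (12)

12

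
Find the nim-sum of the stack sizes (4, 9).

13

Nim-sum: 4 ⊕ 9 = 13.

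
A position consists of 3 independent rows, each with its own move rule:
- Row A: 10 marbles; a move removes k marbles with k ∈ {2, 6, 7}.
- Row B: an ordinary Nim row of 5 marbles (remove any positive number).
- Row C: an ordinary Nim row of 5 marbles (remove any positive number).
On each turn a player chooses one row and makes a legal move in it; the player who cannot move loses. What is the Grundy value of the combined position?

For row A, compute g(0), g(1), … with moves {2, 6, 7}:
k:     0  1  2  3  4  5  6  7  8  9 10
g(k):  0  0  1  1  0  0  1  1  2  0  3
So g(10) = 3.
Row B is a plain Nim row of size 5, so its Grundy value is 5.
Row C is a plain Nim row of size 5, so its Grundy value is 5.
By the Sprague-Grundy theorem, the Grundy value of a sum of independent games is the XOR of the component values.
Combined value = 3 ⊕ 5 ⊕ 5 = 3.

3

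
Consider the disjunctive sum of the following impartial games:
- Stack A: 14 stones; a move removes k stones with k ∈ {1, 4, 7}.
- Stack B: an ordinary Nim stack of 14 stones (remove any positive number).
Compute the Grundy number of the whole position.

15

Grundy values for stack A (subtraction set {1, 4, 7}):
g(0) = mex{} = 0
g(1) = mex{0} = 1
g(2) = mex{1} = 0
g(3) = mex{0} = 1
g(4) = mex{0,1} = 2
g(5) = mex{1,2} = 0
g(6) = mex{0} = 1
g(7) = mex{0,1} = 2
g(8) = mex{1,2} = 0
g(9) = mex{0} = 1
g(10) = mex{1} = 0
g(11) = mex{0,2} = 1
g(12) = mex{0,1} = 2
g(13) = mex{1,2} = 0
g(14) = mex{0,2} = 1
So g(14) = 1.
Stack B is a plain Nim stack of size 14, so its Grundy value is 14.
By the Sprague-Grundy theorem, the Grundy value of a sum of independent games is the XOR of the component values.
Combined value = 1 ⊕ 14 = 15.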